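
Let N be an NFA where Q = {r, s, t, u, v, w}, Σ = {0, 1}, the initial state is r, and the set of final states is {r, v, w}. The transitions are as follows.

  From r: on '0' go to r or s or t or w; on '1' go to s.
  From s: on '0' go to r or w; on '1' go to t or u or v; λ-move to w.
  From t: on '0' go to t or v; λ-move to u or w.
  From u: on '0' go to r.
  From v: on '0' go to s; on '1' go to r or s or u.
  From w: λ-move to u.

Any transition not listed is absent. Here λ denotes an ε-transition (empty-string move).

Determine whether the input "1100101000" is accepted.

Yes

Start in {r}.
Read '1': r→{s}; union {s}; ε-closure = {s, u, w}.
Read '1': s→{t, u, v}, u→∅, w→∅; union {t, u, v}; ε-closure = {t, u, v, w}.
Read '0': t→{t, v}, u→{r}, v→{s}, w→∅; union {r, s, t, v}; ε-closure = {r, s, t, u, v, w}.
Read '0': r→{r, s, t, w}, s→{r, w}, t→{t, v}, u→{r}, v→{s}, w→∅; union {r, s, t, v, w}; ε-closure = {r, s, t, u, v, w}.
Read '1': r→{s}, s→{t, u, v}, t→∅, u→∅, v→{r, s, u}, w→∅; union {r, s, t, u, v}; ε-closure = {r, s, t, u, v, w}.
Read '0': r→{r, s, t, w}, s→{r, w}, t→{t, v}, u→{r}, v→{s}, w→∅; union {r, s, t, v, w}; ε-closure = {r, s, t, u, v, w}.
Read '1': r→{s}, s→{t, u, v}, t→∅, u→∅, v→{r, s, u}, w→∅; union {r, s, t, u, v}; ε-closure = {r, s, t, u, v, w}.
Read '0': r→{r, s, t, w}, s→{r, w}, t→{t, v}, u→{r}, v→{s}, w→∅; union {r, s, t, v, w}; ε-closure = {r, s, t, u, v, w}.
Read '0': r→{r, s, t, w}, s→{r, w}, t→{t, v}, u→{r}, v→{s}, w→∅; union {r, s, t, v, w}; ε-closure = {r, s, t, u, v, w}.
Read '0': r→{r, s, t, w}, s→{r, w}, t→{t, v}, u→{r}, v→{s}, w→∅; union {r, s, t, v, w}; ε-closure = {r, s, t, u, v, w}.
The final set {r, s, t, u, v, w} contains the accepting states r, v, w.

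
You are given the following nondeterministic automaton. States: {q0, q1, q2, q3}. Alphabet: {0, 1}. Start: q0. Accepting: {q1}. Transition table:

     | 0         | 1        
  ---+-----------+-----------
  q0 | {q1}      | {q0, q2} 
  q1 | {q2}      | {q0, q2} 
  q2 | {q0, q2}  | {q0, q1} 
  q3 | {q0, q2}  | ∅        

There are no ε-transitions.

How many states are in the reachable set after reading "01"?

2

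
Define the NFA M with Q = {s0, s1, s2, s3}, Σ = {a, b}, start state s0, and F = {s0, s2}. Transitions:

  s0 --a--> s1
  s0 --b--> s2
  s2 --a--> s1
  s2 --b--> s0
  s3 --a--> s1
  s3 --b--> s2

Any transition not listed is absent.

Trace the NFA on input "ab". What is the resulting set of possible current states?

∅

Start in {s0}.
Read 'a': s0→{s1}; now {s1}.
Read 'b': s1→∅; now ∅.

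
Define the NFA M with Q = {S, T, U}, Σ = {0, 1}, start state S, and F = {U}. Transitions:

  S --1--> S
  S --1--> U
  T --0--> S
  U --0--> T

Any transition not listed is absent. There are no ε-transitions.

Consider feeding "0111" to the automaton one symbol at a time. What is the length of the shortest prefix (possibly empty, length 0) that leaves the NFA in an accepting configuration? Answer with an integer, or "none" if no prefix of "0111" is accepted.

Start in {S}.
Read '0': S→∅; now ∅.
The set is empty and remains empty for the remaining 3 symbols.
No reachable set along the way intersects F.

none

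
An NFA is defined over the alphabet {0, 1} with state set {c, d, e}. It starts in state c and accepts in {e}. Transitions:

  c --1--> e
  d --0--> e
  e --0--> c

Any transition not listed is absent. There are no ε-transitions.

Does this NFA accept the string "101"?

Yes

Start in {c}.
Read '1': {c} → {e}.
Read '0': {e} → {c}.
Read '1': {c} → {e}.
The final set {e} contains the accepting state e.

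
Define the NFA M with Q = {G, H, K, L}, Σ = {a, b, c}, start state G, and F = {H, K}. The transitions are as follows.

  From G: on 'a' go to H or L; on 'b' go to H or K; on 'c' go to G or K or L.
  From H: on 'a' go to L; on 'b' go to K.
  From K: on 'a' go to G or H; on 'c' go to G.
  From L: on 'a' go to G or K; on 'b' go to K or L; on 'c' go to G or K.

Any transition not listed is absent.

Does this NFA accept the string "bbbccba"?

Start in {G}.
Read 'b': {G} → {H, K}.
Read 'b': {H, K} → {K}.
Read 'b': {K} → ∅.
The set is empty and remains empty for the remaining 4 symbols.
The final set ∅ contains no accepting state.

No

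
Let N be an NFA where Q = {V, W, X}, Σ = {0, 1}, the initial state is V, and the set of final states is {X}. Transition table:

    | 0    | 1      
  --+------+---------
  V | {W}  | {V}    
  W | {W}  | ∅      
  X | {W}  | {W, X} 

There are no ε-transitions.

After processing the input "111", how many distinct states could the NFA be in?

Start in {V}.
Read '1': {V} → {V}.
Read '1': {V} → {V}.
Read '1': {V} → {V}.
That set has 1 state.

1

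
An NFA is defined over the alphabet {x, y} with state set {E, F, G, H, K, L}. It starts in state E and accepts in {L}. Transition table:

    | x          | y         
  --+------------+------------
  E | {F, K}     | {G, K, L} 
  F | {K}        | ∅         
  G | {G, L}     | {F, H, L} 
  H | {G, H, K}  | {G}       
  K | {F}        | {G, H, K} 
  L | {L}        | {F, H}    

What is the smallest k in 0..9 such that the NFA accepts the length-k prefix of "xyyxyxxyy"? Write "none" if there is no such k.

Start in {E}.
Read 'x': E→{F, K}; now {F, K}.
Read 'y': F→∅, K→{G, H, K}; now {G, H, K}.
Read 'y': G→{F, H, L}, H→{G}, K→{G, H, K}; now {F, G, H, K, L}.
None of the earlier sets intersect F, but {F, G, H, K, L} does.

3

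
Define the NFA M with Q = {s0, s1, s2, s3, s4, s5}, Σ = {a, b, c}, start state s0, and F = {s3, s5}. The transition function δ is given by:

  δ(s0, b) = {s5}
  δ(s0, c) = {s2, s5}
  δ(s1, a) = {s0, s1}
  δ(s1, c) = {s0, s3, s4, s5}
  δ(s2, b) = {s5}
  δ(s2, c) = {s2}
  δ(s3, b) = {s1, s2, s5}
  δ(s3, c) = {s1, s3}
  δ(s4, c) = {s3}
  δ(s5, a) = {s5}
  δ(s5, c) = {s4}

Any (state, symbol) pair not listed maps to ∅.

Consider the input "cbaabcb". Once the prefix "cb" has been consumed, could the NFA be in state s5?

Yes

Start in {s0}.
Read 'c': {s0} → {s2, s5}.
Read 'b': {s2, s5} → {s5}.
State s5 is in {s5}.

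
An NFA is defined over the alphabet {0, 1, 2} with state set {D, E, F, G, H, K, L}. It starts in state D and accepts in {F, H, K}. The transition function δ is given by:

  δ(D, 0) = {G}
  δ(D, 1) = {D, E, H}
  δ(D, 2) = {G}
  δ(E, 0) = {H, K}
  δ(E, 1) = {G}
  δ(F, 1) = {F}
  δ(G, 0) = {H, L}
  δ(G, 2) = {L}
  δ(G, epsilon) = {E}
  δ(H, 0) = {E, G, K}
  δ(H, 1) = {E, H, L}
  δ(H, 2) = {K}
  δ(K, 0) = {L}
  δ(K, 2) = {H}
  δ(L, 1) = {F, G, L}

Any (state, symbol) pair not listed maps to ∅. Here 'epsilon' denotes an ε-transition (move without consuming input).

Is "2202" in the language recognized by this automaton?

No

Start in {D}.
Read '2': D→{G}; union {G}; ε-closure = {E, G}.
Read '2': E→∅, G→{L}; now {L}.
Read '0': L→∅; now ∅.
The set is empty and remains empty for the remaining 1 symbol.
The final set ∅ contains no accepting state.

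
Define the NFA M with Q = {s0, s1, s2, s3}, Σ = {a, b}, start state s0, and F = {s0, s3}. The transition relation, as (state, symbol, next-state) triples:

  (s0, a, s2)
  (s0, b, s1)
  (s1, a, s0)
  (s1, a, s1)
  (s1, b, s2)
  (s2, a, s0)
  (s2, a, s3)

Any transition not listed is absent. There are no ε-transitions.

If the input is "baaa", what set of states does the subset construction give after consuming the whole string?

{s0, s1, s2, s3}

Start in {s0}.
Read 'b': s0→{s1}; now {s1}.
Read 'a': s1→{s0, s1}; now {s0, s1}.
Read 'a': s0→{s2}, s1→{s0, s1}; now {s0, s1, s2}.
Read 'a': s0→{s2}, s1→{s0, s1}, s2→{s0, s3}; now {s0, s1, s2, s3}.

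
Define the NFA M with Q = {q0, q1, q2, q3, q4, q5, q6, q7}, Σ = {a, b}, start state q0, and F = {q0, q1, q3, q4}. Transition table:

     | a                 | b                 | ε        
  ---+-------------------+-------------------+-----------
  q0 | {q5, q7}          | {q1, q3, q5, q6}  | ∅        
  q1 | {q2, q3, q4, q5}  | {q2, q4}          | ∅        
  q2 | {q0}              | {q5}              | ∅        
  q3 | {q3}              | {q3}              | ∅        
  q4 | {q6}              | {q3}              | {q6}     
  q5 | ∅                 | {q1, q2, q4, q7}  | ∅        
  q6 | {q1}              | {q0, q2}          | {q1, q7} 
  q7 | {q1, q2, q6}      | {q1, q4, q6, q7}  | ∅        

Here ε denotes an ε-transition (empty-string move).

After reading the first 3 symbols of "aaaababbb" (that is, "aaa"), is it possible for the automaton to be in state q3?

Yes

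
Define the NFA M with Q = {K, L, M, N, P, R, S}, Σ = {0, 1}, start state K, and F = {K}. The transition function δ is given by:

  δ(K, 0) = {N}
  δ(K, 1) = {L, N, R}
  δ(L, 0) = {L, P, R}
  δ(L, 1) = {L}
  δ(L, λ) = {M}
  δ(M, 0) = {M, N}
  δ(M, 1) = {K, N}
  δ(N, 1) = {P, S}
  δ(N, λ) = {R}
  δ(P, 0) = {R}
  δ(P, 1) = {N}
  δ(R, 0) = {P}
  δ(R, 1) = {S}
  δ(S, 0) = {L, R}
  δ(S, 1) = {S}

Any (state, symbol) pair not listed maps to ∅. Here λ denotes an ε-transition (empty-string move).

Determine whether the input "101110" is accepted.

Start in {K}.
Read '1': K→{L, N, R}; union {L, N, R}; ε-closure = {L, M, N, R}.
Read '0': L→{L, P, R}, M→{M, N}, N→∅, R→{P}; now {L, M, N, P, R}.
Read '1': L→{L}, M→{K, N}, N→{P, S}, P→{N}, R→{S}; union {K, L, N, P, S}; ε-closure = {K, L, M, N, P, R, S}.
Read '1': K→{L, N, R}, L→{L}, M→{K, N}, N→{P, S}, P→{N}, R→{S}, S→{S}; union {K, L, N, P, R, S}; ε-closure = {K, L, M, N, P, R, S}.
Read '1': K→{L, N, R}, L→{L}, M→{K, N}, N→{P, S}, P→{N}, R→{S}, S→{S}; union {K, L, N, P, R, S}; ε-closure = {K, L, M, N, P, R, S}.
Read '0': K→{N}, L→{L, P, R}, M→{M, N}, N→∅, P→{R}, R→{P}, S→{L, R}; now {L, M, N, P, R}.
The final set {L, M, N, P, R} contains no accepting state.

No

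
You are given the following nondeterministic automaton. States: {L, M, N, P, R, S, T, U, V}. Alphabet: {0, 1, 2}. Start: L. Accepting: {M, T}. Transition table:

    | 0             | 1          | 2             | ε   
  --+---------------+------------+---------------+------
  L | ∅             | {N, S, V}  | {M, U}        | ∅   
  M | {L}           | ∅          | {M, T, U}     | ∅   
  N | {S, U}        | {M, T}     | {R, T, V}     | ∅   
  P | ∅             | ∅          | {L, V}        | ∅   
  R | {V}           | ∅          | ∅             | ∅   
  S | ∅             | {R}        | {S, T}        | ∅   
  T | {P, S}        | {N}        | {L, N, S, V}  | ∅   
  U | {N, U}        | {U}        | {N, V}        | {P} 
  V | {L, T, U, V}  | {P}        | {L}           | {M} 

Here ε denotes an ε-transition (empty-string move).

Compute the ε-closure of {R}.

Begin with {R}.
No ε-moves leave this set, so the closure equals the set itself.

{R}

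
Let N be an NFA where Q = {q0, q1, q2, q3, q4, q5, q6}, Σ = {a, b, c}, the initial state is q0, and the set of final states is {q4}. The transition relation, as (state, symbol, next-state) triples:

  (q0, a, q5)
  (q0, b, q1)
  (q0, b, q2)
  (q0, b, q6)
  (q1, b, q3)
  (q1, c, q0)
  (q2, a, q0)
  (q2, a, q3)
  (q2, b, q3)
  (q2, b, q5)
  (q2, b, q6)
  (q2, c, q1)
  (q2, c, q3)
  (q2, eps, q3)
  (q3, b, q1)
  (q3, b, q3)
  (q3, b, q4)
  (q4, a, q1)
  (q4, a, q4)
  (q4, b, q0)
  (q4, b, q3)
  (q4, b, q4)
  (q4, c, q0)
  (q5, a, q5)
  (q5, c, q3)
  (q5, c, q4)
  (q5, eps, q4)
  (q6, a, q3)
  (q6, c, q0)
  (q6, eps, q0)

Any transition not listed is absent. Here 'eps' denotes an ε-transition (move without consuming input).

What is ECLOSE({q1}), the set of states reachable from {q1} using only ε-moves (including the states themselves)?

Begin with {q1}.
No ε-moves leave this set, so the closure equals the set itself.

{q1}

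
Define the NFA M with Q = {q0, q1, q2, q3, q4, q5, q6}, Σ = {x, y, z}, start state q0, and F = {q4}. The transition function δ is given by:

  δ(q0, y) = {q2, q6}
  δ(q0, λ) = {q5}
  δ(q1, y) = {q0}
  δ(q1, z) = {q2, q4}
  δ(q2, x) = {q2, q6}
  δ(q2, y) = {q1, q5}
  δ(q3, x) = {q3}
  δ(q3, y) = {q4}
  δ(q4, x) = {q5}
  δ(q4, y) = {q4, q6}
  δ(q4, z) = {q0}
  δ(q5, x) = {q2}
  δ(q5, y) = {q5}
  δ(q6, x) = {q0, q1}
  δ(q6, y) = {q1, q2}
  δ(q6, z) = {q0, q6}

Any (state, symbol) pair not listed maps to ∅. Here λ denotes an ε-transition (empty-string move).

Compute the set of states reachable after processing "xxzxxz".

Start: ε-closure({q0}) = {q0, q5}.
Read 'x': q0→∅, q5→{q2}; now {q2}.
Read 'x': q2→{q2, q6}; now {q2, q6}.
Read 'z': q2→∅, q6→{q0, q6}; union {q0, q6}; ε-closure = {q0, q5, q6}.
Read 'x': q0→∅, q5→{q2}, q6→{q0, q1}; union {q0, q1, q2}; ε-closure = {q0, q1, q2, q5}.
Read 'x': q0→∅, q1→∅, q2→{q2, q6}, q5→{q2}; now {q2, q6}.
Read 'z': q2→∅, q6→{q0, q6}; union {q0, q6}; ε-closure = {q0, q5, q6}.

{q0, q5, q6}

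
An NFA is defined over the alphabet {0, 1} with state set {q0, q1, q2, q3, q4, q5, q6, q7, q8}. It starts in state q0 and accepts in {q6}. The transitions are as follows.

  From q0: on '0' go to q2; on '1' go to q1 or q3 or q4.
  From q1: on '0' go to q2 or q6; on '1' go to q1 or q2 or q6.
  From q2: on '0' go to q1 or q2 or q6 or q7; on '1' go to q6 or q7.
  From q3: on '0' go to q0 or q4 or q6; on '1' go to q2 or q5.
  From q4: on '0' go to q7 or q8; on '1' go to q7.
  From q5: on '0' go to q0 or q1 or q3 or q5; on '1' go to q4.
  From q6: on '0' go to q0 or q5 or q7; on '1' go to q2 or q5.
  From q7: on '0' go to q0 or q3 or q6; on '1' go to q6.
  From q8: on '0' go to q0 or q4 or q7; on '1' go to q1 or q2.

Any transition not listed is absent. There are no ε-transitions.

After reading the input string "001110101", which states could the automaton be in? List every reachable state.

Start in {q0}.
Read '0': {q0} → {q2}.
Read '0': {q2} → {q1, q2, q6, q7}.
Read '1': {q1, q2, q6, q7} → {q1, q2, q5, q6, q7}.
Read '1': {q1, q2, q5, q6, q7} → {q1, q2, q4, q5, q6, q7}.
Read '1': {q1, q2, q4, q5, q6, q7} → {q1, q2, q4, q5, q6, q7}.
Read '0': {q1, q2, q4, q5, q6, q7} → {q0, q1, q2, q3, q5, q6, q7, q8}.
Read '1': {q0, q1, q2, q3, q5, q6, q7, q8} → {q1, q2, q3, q4, q5, q6, q7}.
Read '0': {q1, q2, q3, q4, q5, q6, q7} → {q0, q1, q2, q3, q4, q5, q6, q7, q8}.
Read '1': {q0, q1, q2, q3, q4, q5, q6, q7, q8} → {q1, q2, q3, q4, q5, q6, q7}.

{q1, q2, q3, q4, q5, q6, q7}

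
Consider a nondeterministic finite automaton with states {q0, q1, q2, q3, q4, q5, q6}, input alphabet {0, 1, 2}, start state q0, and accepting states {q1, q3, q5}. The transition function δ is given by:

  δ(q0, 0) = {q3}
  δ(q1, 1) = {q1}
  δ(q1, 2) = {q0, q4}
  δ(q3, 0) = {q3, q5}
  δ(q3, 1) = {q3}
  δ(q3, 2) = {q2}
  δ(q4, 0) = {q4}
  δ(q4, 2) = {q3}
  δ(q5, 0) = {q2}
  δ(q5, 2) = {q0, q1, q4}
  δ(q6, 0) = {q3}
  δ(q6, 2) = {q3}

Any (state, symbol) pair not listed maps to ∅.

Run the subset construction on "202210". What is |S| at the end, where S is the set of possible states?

0

Start in {q0}.
Read '2': {q0} → ∅.
The set is empty and remains empty for the remaining 5 symbols.
That set has 0 states.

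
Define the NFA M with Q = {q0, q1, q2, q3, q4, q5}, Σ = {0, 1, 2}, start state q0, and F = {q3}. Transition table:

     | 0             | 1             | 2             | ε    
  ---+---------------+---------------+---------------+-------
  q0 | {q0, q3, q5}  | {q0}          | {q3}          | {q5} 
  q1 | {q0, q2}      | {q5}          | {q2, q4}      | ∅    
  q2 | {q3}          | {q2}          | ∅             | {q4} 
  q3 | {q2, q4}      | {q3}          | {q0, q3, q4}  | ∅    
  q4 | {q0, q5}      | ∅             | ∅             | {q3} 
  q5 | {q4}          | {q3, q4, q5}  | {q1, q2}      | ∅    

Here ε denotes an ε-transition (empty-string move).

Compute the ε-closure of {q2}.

Begin with {q2}.
ε-move q2 → q4; add q4.
ε-move q4 → q3; add q3.

{q2, q3, q4}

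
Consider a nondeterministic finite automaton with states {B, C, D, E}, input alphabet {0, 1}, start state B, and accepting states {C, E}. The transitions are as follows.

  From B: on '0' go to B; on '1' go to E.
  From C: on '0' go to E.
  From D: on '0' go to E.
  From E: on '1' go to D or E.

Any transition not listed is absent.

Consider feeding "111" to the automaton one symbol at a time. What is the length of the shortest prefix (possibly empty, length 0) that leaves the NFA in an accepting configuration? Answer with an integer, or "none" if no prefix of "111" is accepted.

1

Start in {B}.
Read '1': {B} → {E}.
None of the earlier sets intersect F, but {E} does.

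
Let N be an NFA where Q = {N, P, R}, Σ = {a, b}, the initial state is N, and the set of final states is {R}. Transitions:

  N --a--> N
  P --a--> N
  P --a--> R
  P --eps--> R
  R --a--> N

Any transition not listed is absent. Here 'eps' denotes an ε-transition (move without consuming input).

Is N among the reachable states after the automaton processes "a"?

Start in {N}.
Read 'a': {N} → {N}.
State N is in {N}.

Yes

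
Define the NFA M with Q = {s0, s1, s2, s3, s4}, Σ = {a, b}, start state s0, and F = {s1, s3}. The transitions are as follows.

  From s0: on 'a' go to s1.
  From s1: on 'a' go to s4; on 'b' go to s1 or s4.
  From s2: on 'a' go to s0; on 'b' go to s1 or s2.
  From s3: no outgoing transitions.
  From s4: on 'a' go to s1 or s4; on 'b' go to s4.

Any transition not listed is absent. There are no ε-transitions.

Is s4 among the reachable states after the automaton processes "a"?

No

Start in {s0}.
Read 'a': {s0} → {s1}.
State s4 is not in {s1}.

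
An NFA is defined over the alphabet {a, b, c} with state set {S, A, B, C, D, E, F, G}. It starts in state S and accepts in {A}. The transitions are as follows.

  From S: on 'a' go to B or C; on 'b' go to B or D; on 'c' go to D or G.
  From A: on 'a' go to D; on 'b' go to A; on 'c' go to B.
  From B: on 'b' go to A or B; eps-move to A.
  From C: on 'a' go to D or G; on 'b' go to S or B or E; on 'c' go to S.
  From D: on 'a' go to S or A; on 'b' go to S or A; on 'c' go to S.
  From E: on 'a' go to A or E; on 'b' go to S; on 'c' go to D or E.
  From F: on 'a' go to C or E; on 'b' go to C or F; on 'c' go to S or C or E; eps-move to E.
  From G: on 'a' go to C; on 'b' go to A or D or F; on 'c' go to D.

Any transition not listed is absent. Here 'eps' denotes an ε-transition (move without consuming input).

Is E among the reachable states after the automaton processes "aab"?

Start in {S}.
Read 'a': S→{B, C}; union {B, C}; ε-closure = {A, B, C}.
Read 'a': A→{D}, B→∅, C→{D, G}; now {D, G}.
Read 'b': D→{S, A}, G→{A, D, F}; union {S, A, D, F}; ε-closure = {S, A, D, E, F}.
State E is in {S, A, D, E, F}.

Yes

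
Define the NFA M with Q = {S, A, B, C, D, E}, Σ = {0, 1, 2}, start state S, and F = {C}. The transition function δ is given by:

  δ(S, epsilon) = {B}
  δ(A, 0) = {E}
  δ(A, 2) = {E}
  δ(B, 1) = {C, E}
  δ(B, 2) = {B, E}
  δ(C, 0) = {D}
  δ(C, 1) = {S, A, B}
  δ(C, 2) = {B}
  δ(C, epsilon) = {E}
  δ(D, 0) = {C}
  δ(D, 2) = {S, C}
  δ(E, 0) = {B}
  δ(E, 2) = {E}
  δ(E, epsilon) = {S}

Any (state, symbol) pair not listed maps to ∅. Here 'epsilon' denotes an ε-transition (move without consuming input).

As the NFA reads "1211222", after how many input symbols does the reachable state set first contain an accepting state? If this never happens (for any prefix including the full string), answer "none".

1

Start: ε-closure({S}) = {S, B}.
Read '1': {S, B} → {S, B, C, E}.
None of the earlier sets intersect F, but {S, B, C, E} does.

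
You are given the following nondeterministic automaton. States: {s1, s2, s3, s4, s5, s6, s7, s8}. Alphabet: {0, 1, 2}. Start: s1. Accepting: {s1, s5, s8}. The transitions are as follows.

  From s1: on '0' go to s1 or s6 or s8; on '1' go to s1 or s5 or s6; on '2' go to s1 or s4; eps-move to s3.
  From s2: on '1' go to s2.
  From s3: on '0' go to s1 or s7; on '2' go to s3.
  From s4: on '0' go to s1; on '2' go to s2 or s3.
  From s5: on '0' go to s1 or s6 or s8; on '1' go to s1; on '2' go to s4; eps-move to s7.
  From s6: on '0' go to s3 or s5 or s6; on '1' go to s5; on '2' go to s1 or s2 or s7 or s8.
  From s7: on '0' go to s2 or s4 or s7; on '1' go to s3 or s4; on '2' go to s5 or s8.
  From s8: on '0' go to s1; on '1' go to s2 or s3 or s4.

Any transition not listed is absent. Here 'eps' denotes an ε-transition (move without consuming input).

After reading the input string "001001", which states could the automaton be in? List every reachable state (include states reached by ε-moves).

{s1, s2, s3, s4, s5, s6, s7}

Start: ε-closure({s1}) = {s1, s3}.
Read '0': {s1, s3} → {s1, s3, s6, s7, s8}.
Read '0': {s1, s3, s6, s7, s8} → {s1, s2, s3, s4, s5, s6, s7, s8}.
Read '1': {s1, s2, s3, s4, s5, s6, s7, s8} → {s1, s2, s3, s4, s5, s6, s7}.
Read '0': {s1, s2, s3, s4, s5, s6, s7} → {s1, s2, s3, s4, s5, s6, s7, s8}.
Read '0': {s1, s2, s3, s4, s5, s6, s7, s8} → {s1, s2, s3, s4, s5, s6, s7, s8}.
Read '1': {s1, s2, s3, s4, s5, s6, s7, s8} → {s1, s2, s3, s4, s5, s6, s7}.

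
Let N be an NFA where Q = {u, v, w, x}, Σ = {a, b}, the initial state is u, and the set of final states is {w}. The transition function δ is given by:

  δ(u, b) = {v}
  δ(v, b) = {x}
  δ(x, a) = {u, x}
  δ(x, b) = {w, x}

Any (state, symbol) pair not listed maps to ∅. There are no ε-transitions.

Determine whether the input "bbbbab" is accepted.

Start in {u}.
Read 'b': u→{v}; now {v}.
Read 'b': v→{x}; now {x}.
Read 'b': x→{w, x}; now {w, x}.
Read 'b': w→∅, x→{w, x}; now {w, x}.
Read 'a': w→∅, x→{u, x}; now {u, x}.
Read 'b': u→{v}, x→{w, x}; now {v, w, x}.
The final set {v, w, x} contains the accepting state w.

Yes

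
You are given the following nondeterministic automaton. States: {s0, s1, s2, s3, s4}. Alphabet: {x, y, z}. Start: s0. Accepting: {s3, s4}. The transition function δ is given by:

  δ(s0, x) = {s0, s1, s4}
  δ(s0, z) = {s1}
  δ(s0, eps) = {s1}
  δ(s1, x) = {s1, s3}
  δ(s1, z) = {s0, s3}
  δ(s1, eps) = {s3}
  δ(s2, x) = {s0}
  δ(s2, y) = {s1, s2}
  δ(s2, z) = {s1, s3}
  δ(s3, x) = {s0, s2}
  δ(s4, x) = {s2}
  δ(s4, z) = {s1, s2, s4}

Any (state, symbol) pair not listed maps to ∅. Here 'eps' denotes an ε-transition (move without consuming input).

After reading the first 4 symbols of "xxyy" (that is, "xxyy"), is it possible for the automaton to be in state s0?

No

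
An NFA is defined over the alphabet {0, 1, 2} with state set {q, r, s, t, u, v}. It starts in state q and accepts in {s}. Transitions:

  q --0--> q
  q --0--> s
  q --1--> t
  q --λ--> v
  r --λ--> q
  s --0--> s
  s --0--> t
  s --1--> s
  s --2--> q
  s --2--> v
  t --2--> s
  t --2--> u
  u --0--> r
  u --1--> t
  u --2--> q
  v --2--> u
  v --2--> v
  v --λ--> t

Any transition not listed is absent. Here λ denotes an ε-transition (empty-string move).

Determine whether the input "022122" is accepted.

Start: ε-closure({q}) = {q, t, v}.
Read '0': q→{q, s}, t→∅, v→∅; union {q, s}; ε-closure = {q, s, t, v}.
Read '2': q→∅, s→{q, v}, t→{s, u}, v→{u, v}; union {q, s, u, v}; ε-closure = {q, s, t, u, v}.
Read '2': q→∅, s→{q, v}, t→{s, u}, u→{q}, v→{u, v}; union {q, s, u, v}; ε-closure = {q, s, t, u, v}.
Read '1': q→{t}, s→{s}, t→∅, u→{t}, v→∅; now {s, t}.
Read '2': s→{q, v}, t→{s, u}; union {q, s, u, v}; ε-closure = {q, s, t, u, v}.
Read '2': q→∅, s→{q, v}, t→{s, u}, u→{q}, v→{u, v}; union {q, s, u, v}; ε-closure = {q, s, t, u, v}.
The final set {q, s, t, u, v} contains the accepting state s.

Yes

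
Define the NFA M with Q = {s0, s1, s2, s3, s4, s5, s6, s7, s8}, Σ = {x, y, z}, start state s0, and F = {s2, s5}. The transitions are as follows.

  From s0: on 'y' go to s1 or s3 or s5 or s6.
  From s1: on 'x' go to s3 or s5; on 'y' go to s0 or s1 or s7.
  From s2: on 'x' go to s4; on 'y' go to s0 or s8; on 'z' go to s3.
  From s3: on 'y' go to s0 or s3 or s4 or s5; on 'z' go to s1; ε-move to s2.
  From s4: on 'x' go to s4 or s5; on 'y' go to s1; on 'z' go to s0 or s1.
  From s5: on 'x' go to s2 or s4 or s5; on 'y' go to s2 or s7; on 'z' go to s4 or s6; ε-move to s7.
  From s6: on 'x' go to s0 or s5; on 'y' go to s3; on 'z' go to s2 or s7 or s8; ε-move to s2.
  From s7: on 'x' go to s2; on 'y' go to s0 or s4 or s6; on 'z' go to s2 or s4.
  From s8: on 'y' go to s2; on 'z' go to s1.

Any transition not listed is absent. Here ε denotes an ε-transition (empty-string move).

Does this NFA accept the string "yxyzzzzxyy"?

Yes

Start in {s0}.
Read 'y': {s0} → {s1, s2, s3, s5, s6, s7}.
Read 'x': {s1, s2, s3, s5, s6, s7} → {s0, s2, s3, s4, s5, s7}.
Read 'y': {s0, s2, s3, s4, s5, s7} → {s0, s1, s2, s3, s4, s5, s6, s7, s8}.
Read 'z': {s0, s1, s2, s3, s4, s5, s6, s7, s8} → {s0, s1, s2, s3, s4, s6, s7, s8}.
Read 'z': {s0, s1, s2, s3, s4, s6, s7, s8} → {s0, s1, s2, s3, s4, s7, s8}.
Read 'z': {s0, s1, s2, s3, s4, s7, s8} → {s0, s1, s2, s3, s4}.
Read 'z': {s0, s1, s2, s3, s4} → {s0, s1, s2, s3}.
Read 'x': {s0, s1, s2, s3} → {s2, s3, s4, s5, s7}.
Read 'y': {s2, s3, s4, s5, s7} → {s0, s1, s2, s3, s4, s5, s6, s7, s8}.
Read 'y': {s0, s1, s2, s3, s4, s5, s6, s7, s8} → {s0, s1, s2, s3, s4, s5, s6, s7, s8}.
The final set {s0, s1, s2, s3, s4, s5, s6, s7, s8} contains the accepting states s2, s5.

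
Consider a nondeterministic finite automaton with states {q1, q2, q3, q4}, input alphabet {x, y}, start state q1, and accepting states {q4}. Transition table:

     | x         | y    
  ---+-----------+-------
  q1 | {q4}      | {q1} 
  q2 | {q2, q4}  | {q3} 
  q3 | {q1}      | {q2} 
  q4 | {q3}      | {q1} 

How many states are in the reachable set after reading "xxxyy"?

Start in {q1}.
Read 'x': q1→{q4}; now {q4}.
Read 'x': q4→{q3}; now {q3}.
Read 'x': q3→{q1}; now {q1}.
Read 'y': q1→{q1}; now {q1}.
Read 'y': q1→{q1}; now {q1}.
That set has 1 state.

1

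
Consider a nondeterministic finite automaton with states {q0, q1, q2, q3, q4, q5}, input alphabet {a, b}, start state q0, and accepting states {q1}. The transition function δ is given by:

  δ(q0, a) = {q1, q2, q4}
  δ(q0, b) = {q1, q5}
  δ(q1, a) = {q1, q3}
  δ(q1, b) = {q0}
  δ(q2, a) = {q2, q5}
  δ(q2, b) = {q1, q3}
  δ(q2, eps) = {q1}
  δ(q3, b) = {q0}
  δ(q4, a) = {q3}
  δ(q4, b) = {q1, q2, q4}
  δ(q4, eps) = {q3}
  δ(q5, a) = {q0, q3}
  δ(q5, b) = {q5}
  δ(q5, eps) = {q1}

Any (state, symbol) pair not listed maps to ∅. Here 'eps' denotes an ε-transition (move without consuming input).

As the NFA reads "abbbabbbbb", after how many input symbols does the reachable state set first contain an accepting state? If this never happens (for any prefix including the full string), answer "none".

Start in {q0}.
Read 'a': {q0} → {q1, q2, q3, q4}.
None of the earlier sets intersect F, but {q1, q2, q3, q4} does.

1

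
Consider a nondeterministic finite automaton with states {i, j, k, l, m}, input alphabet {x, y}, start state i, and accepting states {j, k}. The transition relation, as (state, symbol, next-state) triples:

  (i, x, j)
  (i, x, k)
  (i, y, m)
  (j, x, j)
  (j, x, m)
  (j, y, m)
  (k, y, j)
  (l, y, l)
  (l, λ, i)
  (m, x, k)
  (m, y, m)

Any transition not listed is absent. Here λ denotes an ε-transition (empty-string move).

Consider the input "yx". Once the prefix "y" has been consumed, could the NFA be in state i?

No

Start in {i}.
Read 'y': i→{m}; now {m}.
State i is not in {m}.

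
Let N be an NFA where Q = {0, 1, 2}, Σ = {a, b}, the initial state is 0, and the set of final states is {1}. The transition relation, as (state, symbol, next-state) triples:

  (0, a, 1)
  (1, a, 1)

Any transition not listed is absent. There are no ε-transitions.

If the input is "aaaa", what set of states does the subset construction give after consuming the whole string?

{1}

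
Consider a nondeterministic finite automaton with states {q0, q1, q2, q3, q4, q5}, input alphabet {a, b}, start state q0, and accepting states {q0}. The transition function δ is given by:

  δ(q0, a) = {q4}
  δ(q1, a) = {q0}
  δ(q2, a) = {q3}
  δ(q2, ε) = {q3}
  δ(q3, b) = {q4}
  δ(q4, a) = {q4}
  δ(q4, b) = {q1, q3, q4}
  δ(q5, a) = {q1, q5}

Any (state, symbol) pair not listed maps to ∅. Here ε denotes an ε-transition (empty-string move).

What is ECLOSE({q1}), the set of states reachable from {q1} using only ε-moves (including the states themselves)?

Begin with {q1}.
No ε-moves leave this set, so the closure equals the set itself.

{q1}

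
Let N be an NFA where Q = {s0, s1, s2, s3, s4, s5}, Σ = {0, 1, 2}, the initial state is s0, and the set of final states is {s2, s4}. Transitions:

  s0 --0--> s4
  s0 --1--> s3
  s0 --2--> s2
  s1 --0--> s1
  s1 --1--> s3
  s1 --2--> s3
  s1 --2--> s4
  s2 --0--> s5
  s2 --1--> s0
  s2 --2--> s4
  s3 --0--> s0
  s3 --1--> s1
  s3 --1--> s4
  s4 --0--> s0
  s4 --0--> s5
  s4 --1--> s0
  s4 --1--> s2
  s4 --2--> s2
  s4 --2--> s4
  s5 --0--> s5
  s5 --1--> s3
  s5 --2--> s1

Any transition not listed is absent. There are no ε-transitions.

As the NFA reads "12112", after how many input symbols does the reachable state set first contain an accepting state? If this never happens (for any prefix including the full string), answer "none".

Start in {s0}.
Read '1': s0→{s3}; now {s3}.
Read '2': s3→∅; now ∅.
The set is empty and remains empty for the remaining 3 symbols.
No reachable set along the way intersects F.

none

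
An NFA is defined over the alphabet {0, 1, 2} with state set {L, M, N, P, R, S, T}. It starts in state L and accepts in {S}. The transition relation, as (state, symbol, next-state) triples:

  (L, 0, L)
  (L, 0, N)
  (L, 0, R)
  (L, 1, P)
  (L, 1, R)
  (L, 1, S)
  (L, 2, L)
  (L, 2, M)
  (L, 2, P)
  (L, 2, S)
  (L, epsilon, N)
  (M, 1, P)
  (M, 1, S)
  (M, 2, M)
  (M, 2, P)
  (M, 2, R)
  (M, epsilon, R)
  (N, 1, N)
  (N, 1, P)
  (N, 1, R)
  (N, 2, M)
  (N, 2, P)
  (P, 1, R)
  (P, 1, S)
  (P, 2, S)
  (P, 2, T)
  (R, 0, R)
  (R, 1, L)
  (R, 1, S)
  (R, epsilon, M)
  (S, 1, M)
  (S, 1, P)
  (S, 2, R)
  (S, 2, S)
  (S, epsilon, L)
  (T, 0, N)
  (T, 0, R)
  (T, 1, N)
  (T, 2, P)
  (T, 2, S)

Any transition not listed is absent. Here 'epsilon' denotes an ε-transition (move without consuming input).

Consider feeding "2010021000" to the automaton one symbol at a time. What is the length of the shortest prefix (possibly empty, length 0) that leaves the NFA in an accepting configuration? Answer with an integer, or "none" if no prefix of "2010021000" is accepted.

1

Start: ε-closure({L}) = {L, N}.
Read '2': {L, N} → {L, M, N, P, R, S}.
None of the earlier sets intersect F, but {L, M, N, P, R, S} does.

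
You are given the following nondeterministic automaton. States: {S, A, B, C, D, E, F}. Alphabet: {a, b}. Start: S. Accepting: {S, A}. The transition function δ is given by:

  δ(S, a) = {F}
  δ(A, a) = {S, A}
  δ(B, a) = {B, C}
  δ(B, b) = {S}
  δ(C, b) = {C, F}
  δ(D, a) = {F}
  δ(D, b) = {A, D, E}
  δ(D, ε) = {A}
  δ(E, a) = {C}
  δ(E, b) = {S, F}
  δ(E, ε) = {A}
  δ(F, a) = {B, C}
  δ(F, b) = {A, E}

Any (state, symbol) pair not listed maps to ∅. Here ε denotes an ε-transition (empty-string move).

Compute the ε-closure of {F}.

{F}

Begin with {F}.
No ε-moves leave this set, so the closure equals the set itself.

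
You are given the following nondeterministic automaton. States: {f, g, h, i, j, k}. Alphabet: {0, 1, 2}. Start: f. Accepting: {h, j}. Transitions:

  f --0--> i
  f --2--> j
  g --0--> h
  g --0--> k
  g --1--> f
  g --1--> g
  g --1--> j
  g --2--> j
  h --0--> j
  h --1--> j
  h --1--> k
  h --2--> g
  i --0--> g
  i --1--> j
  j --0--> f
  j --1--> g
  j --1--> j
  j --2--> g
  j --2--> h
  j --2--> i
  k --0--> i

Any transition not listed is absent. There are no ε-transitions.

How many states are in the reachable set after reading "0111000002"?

Start in {f}.
Read '0': f→{i}; now {i}.
Read '1': i→{j}; now {j}.
Read '1': j→{g, j}; now {g, j}.
Read '1': g→{f, g, j}, j→{g, j}; now {f, g, j}.
Read '0': f→{i}, g→{h, k}, j→{f}; now {f, h, i, k}.
Read '0': f→{i}, h→{j}, i→{g}, k→{i}; now {g, i, j}.
Read '0': g→{h, k}, i→{g}, j→{f}; now {f, g, h, k}.
Read '0': f→{i}, g→{h, k}, h→{j}, k→{i}; now {h, i, j, k}.
Read '0': h→{j}, i→{g}, j→{f}, k→{i}; now {f, g, i, j}.
Read '2': f→{j}, g→{j}, i→∅, j→{g, h, i}; now {g, h, i, j}.
That set has 4 states.

4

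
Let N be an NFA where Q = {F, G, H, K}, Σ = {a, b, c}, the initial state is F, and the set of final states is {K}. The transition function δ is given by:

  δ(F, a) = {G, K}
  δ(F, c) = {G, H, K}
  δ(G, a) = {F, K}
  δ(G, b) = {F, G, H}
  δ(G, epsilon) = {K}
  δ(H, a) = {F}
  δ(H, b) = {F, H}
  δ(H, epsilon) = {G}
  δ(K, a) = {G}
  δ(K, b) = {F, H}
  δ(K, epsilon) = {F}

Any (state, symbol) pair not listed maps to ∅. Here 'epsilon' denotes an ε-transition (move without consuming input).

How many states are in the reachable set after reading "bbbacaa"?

Start in {F}.
Read 'b': {F} → ∅.
The set is empty and remains empty for the remaining 6 symbols.
That set has 0 states.

0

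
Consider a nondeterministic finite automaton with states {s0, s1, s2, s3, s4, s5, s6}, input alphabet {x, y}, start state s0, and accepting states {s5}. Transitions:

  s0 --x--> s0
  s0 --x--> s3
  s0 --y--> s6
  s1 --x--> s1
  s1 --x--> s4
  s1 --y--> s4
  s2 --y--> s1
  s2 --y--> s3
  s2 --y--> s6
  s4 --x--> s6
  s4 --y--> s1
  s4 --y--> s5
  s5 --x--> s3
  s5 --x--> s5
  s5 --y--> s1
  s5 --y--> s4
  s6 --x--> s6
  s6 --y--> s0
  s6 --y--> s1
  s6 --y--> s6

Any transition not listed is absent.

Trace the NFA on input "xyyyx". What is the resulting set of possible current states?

Start in {s0}.
Read 'x': {s0} → {s0, s3}.
Read 'y': {s0, s3} → {s6}.
Read 'y': {s6} → {s0, s1, s6}.
Read 'y': {s0, s1, s6} → {s0, s1, s4, s6}.
Read 'x': {s0, s1, s4, s6} → {s0, s1, s3, s4, s6}.

{s0, s1, s3, s4, s6}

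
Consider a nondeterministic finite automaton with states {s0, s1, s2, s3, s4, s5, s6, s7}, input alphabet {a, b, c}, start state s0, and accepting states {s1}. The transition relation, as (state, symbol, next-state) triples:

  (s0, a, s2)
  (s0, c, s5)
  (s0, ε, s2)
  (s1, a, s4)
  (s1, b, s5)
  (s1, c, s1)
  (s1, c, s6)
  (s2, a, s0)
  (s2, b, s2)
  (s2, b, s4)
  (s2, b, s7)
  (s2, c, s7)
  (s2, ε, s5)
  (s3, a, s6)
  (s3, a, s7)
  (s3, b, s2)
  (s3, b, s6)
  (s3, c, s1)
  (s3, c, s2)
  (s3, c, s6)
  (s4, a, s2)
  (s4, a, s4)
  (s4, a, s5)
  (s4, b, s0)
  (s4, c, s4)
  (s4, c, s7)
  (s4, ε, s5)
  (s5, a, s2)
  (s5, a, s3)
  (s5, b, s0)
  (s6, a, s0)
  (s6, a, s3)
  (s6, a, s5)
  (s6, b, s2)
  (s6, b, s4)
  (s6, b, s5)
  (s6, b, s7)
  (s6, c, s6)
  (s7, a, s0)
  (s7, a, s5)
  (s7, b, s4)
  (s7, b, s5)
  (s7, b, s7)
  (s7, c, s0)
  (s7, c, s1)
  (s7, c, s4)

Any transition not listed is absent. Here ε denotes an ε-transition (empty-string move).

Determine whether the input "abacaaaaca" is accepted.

No

Start: ε-closure({s0}) = {s0, s2, s5}.
Read 'a': {s0, s2, s5} → {s0, s2, s3, s5}.
Read 'b': {s0, s2, s3, s5} → {s0, s2, s4, s5, s6, s7}.
Read 'a': {s0, s2, s4, s5, s6, s7} → {s0, s2, s3, s4, s5}.
Read 'c': {s0, s2, s3, s4, s5} → {s1, s2, s4, s5, s6, s7}.
Read 'a': {s1, s2, s4, s5, s6, s7} → {s0, s2, s3, s4, s5}.
Read 'a': {s0, s2, s3, s4, s5} → {s0, s2, s3, s4, s5, s6, s7}.
Read 'a': {s0, s2, s3, s4, s5, s6, s7} → {s0, s2, s3, s4, s5, s6, s7}.
Read 'a': {s0, s2, s3, s4, s5, s6, s7} → {s0, s2, s3, s4, s5, s6, s7}.
Read 'c': {s0, s2, s3, s4, s5, s6, s7} → {s0, s1, s2, s4, s5, s6, s7}.
Read 'a': {s0, s1, s2, s4, s5, s6, s7} → {s0, s2, s3, s4, s5}.
The final set {s0, s2, s3, s4, s5} contains no accepting state.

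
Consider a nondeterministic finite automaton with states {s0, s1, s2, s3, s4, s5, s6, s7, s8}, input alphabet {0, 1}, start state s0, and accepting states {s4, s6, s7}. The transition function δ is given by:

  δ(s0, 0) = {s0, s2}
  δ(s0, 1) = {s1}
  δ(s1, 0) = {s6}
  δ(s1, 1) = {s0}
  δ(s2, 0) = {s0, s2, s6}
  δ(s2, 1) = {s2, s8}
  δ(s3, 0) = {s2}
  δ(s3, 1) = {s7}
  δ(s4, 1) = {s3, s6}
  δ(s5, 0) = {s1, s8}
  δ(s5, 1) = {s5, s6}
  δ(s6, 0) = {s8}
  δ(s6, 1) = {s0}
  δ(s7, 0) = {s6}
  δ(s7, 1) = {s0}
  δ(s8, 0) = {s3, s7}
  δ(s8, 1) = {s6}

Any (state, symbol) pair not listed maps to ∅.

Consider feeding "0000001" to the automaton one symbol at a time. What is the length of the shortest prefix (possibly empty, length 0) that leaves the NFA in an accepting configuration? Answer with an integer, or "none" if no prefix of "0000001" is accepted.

2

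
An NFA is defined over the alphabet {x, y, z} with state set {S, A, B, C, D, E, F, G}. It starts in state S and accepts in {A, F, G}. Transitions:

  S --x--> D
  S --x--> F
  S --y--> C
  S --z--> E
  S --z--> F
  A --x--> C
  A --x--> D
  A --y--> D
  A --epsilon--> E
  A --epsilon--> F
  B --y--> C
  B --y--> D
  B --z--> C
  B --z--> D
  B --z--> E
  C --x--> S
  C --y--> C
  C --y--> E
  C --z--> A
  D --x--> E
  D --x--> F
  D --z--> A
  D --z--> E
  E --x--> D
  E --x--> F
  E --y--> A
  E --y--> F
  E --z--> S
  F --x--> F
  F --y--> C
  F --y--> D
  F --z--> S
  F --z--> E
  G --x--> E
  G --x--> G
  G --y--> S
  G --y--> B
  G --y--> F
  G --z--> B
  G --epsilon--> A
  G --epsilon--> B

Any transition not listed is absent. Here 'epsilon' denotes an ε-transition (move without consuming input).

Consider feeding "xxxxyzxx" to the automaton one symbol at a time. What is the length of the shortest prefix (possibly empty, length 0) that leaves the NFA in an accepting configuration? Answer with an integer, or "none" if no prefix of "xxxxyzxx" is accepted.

1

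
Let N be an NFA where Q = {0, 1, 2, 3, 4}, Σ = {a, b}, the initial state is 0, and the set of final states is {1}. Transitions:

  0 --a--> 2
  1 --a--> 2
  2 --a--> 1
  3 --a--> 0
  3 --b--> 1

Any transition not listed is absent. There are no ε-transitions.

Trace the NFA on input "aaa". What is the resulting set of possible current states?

Start in {0}.
Read 'a': 0→{2}; now {2}.
Read 'a': 2→{1}; now {1}.
Read 'a': 1→{2}; now {2}.

{2}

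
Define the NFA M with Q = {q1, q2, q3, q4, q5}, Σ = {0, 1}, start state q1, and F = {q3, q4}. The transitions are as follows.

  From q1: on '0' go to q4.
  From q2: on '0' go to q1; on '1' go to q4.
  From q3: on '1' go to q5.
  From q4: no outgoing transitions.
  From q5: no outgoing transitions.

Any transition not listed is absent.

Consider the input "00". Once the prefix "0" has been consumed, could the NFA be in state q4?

Start in {q1}.
Read '0': q1→{q4}; now {q4}.
State q4 is in {q4}.

Yes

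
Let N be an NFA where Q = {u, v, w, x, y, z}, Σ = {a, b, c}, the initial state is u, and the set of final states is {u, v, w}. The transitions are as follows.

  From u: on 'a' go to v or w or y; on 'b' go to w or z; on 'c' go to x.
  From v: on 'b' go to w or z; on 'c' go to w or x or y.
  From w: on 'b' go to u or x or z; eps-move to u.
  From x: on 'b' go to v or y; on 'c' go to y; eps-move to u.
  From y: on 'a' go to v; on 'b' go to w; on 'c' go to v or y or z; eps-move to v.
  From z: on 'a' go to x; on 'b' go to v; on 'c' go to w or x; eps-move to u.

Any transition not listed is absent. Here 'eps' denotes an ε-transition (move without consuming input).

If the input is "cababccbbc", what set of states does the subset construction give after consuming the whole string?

Start in {u}.
Read 'c': {u} → {u, x}.
Read 'a': {u, x} → {u, v, w, y}.
Read 'b': {u, v, w, y} → {u, w, x, z}.
Read 'a': {u, w, x, z} → {u, v, w, x, y}.
Read 'b': {u, v, w, x, y} → {u, v, w, x, y, z}.
Read 'c': {u, v, w, x, y, z} → {u, v, w, x, y, z}.
Read 'c': {u, v, w, x, y, z} → {u, v, w, x, y, z}.
Read 'b': {u, v, w, x, y, z} → {u, v, w, x, y, z}.
Read 'b': {u, v, w, x, y, z} → {u, v, w, x, y, z}.
Read 'c': {u, v, w, x, y, z} → {u, v, w, x, y, z}.

{u, v, w, x, y, z}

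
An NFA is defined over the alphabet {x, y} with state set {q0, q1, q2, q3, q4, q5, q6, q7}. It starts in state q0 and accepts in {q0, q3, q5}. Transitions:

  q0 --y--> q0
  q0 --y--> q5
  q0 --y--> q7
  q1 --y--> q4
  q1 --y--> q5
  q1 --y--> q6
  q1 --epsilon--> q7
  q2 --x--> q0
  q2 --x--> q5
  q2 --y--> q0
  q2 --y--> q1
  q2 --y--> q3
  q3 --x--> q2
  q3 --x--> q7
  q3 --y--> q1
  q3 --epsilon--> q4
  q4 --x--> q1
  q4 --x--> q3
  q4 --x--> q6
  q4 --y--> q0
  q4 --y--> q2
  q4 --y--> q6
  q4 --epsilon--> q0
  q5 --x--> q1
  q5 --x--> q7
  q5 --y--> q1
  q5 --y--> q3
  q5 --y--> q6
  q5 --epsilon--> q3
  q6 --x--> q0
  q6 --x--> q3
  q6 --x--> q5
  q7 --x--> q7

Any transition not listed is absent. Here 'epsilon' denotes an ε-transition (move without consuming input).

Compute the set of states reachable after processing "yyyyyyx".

{q0, q1, q2, q3, q4, q5, q6, q7}

Start in {q0}.
Read 'y': {q0} → {q0, q3, q4, q5, q7}.
Read 'y': {q0, q3, q4, q5, q7} → {q0, q1, q2, q3, q4, q5, q6, q7}.
Read 'y': {q0, q1, q2, q3, q4, q5, q6, q7} → {q0, q1, q2, q3, q4, q5, q6, q7}.
Read 'y': {q0, q1, q2, q3, q4, q5, q6, q7} → {q0, q1, q2, q3, q4, q5, q6, q7}.
Read 'y': {q0, q1, q2, q3, q4, q5, q6, q7} → {q0, q1, q2, q3, q4, q5, q6, q7}.
Read 'y': {q0, q1, q2, q3, q4, q5, q6, q7} → {q0, q1, q2, q3, q4, q5, q6, q7}.
Read 'x': {q0, q1, q2, q3, q4, q5, q6, q7} → {q0, q1, q2, q3, q4, q5, q6, q7}.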